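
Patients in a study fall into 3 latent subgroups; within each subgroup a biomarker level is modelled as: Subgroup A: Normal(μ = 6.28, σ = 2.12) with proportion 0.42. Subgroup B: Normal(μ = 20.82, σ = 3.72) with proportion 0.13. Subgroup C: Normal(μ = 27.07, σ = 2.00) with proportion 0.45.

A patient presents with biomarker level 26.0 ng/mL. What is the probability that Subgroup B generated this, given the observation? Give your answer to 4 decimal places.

0.0636

The responsibility of component k is w_k f_k(x) divided by Σ_j w_j f_j(x).
Evaluate each component's likelihood at the observed value:
  L_A = (1/(2.12·√(2π)))·exp(−(26.0−6.28)²/(2·2.12²)) = 0.188180·exp(-43.26255) = 3.06117e-20
  L_B = (1/(3.72·√(2π)))·exp(−(26.0−20.82)²/(2·3.72²)) = 0.107243·exp(-0.96949) = 0.0406745
  L_C = (1/(2.00·√(2π)))·exp(−(26.0−27.07)²/(2·2.00²)) = 0.199471·exp(-0.14311) = 0.172873
Weight by the priors:
  w_A·L_A = 0.42 × 3.06117e-20 = 1.28569e-20
  w_B·L_B = 0.13 × 0.0406745 = 0.00528769
  w_C·L_C = 0.45 × 0.172873 = 0.0777928
Evidence: 1.28569e-20 + 0.00528769 + 0.0777928 = 0.0830805
So the posterior for Subgroup B is 0.00528769 / 0.0830805 ≈ 0.0636.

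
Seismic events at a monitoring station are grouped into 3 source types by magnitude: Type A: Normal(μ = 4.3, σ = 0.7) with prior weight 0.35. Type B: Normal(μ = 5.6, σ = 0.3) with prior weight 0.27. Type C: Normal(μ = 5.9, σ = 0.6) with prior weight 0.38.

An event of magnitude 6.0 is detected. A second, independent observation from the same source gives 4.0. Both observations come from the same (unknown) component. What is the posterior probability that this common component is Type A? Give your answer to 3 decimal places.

0.832

Apply Bayes' rule: the posterior for each component is proportional to its prior times its likelihood at x.
Since both observations come from the same component, the likelihood for component k is f_k(x₁)·f_k(x₂).
  L_A = [0.0298598] × [0.51991] = 0.0155244
  L_B = [0.5467] × [8.85434e-07] = 4.84067e-07
  L_C = [0.655733] × [0.00441829] = 0.00289722
Prior × likelihood for each component:
  π_A·L_A = 0.35 × 0.0155244 = 0.00543353
  π_B·L_B = 0.27 × 4.84067e-07 = 1.30698e-07
  π_C·L_C = 0.38 × 0.00289722 = 0.00110094
Denominator: 0.00543353 + 1.30698e-07 + 0.00110094 = 0.00653461
Responsibility of Type A: 0.00543353 / 0.00653461 ≈ 0.832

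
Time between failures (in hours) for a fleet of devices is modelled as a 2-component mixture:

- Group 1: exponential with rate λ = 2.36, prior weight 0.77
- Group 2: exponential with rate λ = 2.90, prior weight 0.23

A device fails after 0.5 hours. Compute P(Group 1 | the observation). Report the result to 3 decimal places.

P(component k | x) = π_k·f_k(x) / marginal(x), where marginal(x) = Σ_j π_j·f_j(x).
Component likelihoods at x = 0.5 hours:
  f_1 = 2.36·e^(−2.36·0.5) = 2.36·e^(−1.1800) = 0.725178
  f_2 = 2.90·e^(−2.90·0.5) = 2.90·e^(−1.4500) = 0.680254
Multiply by the mixture weights:
  π_1·f_1 = 0.77 × 0.725178 = 0.558387
  π_2·f_2 = 0.23 × 0.680254 = 0.156458
Denominator: 0.558387 + 0.156458 = 0.714845
Responsibility of Group 1: 0.558387 / 0.714845 ≈ 0.781

0.781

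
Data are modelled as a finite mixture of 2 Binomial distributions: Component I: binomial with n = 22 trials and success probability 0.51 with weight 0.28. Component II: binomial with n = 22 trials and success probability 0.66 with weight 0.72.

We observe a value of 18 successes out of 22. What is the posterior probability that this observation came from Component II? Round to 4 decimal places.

0.9841

Apply Bayes' rule: the posterior for each component is proportional to its prior times its likelihood at x.
Binomial probabilities:
  f_I = 0.00229753
  f_II = 0.0551977
Prior × likelihood for each component:
  π_I·f_I = 0.28 × 0.00229753 = 0.000643309
  π_II·f_II = 0.72 × 0.0551977 = 0.0397423
Normaliser: 0.000643309 + 0.0397423 = 0.0403856
P(Component II | data) ≈ 0.9841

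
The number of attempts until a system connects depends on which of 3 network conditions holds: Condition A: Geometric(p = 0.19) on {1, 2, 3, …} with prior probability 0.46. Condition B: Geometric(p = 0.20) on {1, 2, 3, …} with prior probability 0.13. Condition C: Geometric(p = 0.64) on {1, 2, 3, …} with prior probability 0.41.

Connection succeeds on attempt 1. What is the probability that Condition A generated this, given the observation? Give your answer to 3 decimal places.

By Bayes' theorem, P(k | x) = π_k f_k(x) / Σ_j π_j f_j(x).
Component likelihoods at x = 1:
  L_A = 0.19·(1−0.19)^0 = 0.19·1 = 0.19
  L_B = 0.20·(1−0.20)^0 = 0.20·1 = 0.2
  L_C = 0.64·(1−0.64)^0 = 0.64·1 = 0.64
Weight by the priors:
  π_A·L_A = 0.46 × 0.19 = 0.0874
  π_B·L_B = 0.13 × 0.2 = 0.026
  π_C·L_C = 0.41 × 0.64 = 0.2624
Denominator: 0.0874 + 0.026 + 0.2624 = 0.3758
P(Condition A | the observation) ≈ 0.233

0.233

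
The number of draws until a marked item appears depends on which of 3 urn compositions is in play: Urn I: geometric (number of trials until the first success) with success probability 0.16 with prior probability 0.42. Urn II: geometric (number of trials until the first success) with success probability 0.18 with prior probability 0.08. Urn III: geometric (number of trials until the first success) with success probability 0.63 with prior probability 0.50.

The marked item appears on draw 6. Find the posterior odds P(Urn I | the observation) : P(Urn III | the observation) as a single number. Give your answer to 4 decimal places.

12.8661

Since P(k|x) ∝ π_k f_k(x), the posterior odds are π_i f_i(x) / (π_j f_j(x)).
Geometric probabilities:
  p_I = 0.16·(1−0.16)^5 = 0.16·0.418212 = 0.0669139
  p_II = 0.18·(1−0.18)^5 = 0.18·0.37074 = 0.0667332
  p_III = 0.63·(1−0.63)^5 = 0.63·0.0069344 = 0.00436867
0.0281038 / 0.00218433 ≈ 12.8661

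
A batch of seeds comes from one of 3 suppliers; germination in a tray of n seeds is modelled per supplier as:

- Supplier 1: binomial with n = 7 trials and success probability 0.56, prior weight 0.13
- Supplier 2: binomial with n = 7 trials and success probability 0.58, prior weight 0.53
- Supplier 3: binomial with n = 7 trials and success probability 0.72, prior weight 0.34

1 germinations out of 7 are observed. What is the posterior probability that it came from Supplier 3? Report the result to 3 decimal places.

By Bayes' theorem, P(k | x) = w_k f_k(x) / Σ_j w_j f_j(x).
Binomial probabilities:
  L_1 = C(7,1)·0.56^1·0.44^6 = 7·0.56·0.00725631 = 0.0284448
  L_2 = C(7,1)·0.58^1·0.42^6 = 7·0.58·0.00548903 = 0.0222855
  L_3 = C(7,1)·0.72^1·0.28^6 = 7·0.72·0.00048189 = 0.00242873
Weight by the priors:
  w_1·L_1 = 0.13 × 0.0284448 = 0.00369782
  w_2·L_2 = 0.53 × 0.0222855 = 0.0118113
  w_3·L_3 = 0.34 × 0.00242873 = 0.000825767
Marginal: 0.00369782 + 0.0118113 + 0.000825767 = 0.0163349
P(Supplier 3 | x) = 0.000825767 / 0.0163349 ≈ 0.051

0.051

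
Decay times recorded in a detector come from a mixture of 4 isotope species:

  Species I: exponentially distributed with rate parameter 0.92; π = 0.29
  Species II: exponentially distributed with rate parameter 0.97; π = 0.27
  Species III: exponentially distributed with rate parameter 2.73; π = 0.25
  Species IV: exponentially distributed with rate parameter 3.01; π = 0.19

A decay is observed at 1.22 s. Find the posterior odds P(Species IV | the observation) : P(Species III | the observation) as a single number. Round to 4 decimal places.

0.5955

Since P(k|x) ∝ P(Z=k) f_k(x), the posterior odds are P(Z=i) f_i(x) / (P(Z=j) f_j(x)).
Evaluate each component's likelihood at the observed value:
  f_I = 0.92·e^(−0.92·1.22) = 0.92·e^(−1.1224) = 0.299458
  f_II = 0.97·e^(−0.97·1.22) = 0.97·e^(−1.1834) = 0.297049
  f_III = 2.73·e^(−2.73·1.22) = 2.73·e^(−3.3306) = 0.0976566
  f_IV = 3.01·e^(−3.01·1.22) = 3.01·e^(−3.6722) = 0.0765157
Posterior odds = (P(Z=IV)·f_IV) / (P(Z=III)·f_III) = (0.19·0.0765157) / (0.25·0.0976566) = 0.014538 / 0.0244141 ≈ 0.5955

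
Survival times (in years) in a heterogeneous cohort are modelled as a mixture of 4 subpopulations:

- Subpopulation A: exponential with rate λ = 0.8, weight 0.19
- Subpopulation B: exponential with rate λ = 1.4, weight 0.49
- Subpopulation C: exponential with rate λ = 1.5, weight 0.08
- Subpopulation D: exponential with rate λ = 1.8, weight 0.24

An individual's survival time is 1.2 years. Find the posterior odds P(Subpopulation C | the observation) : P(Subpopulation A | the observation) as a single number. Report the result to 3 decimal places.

Since P(k|x) ∝ w_k f_k(x), the posterior odds are w_i f_i(x) / (w_j f_j(x)).
Exponential densities:
  p_A = 0.306314
  p_B = 0.260924
  p_C = 0.247948
  p_D = 0.207585
0.0198359 / 0.0581997 ≈ 0.341

0.341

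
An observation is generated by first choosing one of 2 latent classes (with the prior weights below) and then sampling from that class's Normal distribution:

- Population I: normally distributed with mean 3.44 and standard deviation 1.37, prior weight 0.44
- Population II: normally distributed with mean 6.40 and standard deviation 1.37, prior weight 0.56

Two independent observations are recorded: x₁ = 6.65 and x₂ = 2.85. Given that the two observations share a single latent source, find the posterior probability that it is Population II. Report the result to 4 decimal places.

The responsibility of component k is π_k f_k(x) divided by Σ_j π_j f_j(x).
Since both observations come from the same component, the likelihood for component k is f_k(x₁)·f_k(x₂).
  p_I = [(1/(1.37·√(2π)))·exp(−(6.65−3.44)²/(2·1.37²)) = 0.291199·exp(-2.74498) = 0.0187094] × [0.265409] = 0.00496566
  p_II = [(1/(1.37·√(2π)))·exp(−(6.65−6.40)²/(2·1.37²)) = 0.291199·exp(-0.01665) = 0.28639] × [0.0101426] = 0.00290474
Prior × likelihood for each component:
  π_I·p_I = 0.44 × 0.00496566 = 0.00218489
  π_II·p_II = 0.56 × 0.00290474 = 0.00162665
Marginal: 0.00218489 + 0.00162665 = 0.00381154
P(Population II | x) = 0.00162665 / 0.00381154 ≈ 0.4268

0.4268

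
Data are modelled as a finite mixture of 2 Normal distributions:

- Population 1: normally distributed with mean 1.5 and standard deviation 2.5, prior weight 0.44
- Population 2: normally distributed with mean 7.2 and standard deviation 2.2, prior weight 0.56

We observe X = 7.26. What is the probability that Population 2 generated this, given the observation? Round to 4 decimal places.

Posterior ∝ prior × likelihood, so P(k | x) ∝ π_k f_k(x); normalise over all components.
Normal densities:
  p_1 = 0.011227
  p_2 = 0.18127
Prior × likelihood for each component:
  π_1·p_1 = 0.44 × 0.011227 = 0.00493986
  π_2·p_2 = 0.56 × 0.18127 = 0.101511
Normaliser: 0.00493986 + 0.101511 = 0.106451
So the posterior for Population 2 is 0.101511 / 0.106451 ≈ 0.9536.

0.9536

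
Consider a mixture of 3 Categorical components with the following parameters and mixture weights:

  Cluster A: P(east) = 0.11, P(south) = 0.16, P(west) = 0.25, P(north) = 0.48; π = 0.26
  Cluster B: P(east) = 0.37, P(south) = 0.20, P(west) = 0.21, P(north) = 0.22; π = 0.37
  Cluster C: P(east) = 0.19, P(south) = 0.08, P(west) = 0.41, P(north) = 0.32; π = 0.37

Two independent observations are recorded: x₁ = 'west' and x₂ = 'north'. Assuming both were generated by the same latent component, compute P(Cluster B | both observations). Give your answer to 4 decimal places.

0.1765

Apply Bayes' rule: the posterior for each component is proportional to its prior times its likelihood at x.
Since both observations come from the same component, the likelihood for component k is f_k(x₁)·f_k(x₂).
  p_A = [0.25] × [0.48] = 0.12
  p_B = [0.21] × [0.22] = 0.0462
  p_C = [0.41] × [0.32] = 0.1312
Weight by the priors:
  P(Z=A)·p_A = 0.26 × 0.12 = 0.0312
  P(Z=B)·p_B = 0.37 × 0.0462 = 0.017094
  P(Z=C)·p_C = 0.37 × 0.1312 = 0.048544
Normaliser: 0.0312 + 0.017094 + 0.048544 = 0.096838
Responsibility of Cluster B: 0.017094 / 0.096838 ≈ 0.1765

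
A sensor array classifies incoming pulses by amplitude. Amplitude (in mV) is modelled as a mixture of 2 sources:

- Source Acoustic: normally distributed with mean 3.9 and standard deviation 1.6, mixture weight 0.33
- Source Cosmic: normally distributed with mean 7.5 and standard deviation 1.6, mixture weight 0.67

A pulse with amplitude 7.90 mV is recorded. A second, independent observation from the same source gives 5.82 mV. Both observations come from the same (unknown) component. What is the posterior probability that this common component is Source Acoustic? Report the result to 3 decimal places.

The responsibility of component k is P(Z=k) f_k(x) divided by Σ_j P(Z=j) f_j(x).
Since both observations come from the same component, the likelihood for component k is f_k(x₁)·f_k(x₂).
  L_Acoustic = [0.0109552] × [0.121366] = 0.00132959
  L_Cosmic = [0.241668] × [0.143676] = 0.0347219
Prior × likelihood for each component:
  P(Z=Acoustic)·L_Acoustic = 0.33 × 0.00132959 = 0.000438765
  P(Z=Cosmic)·L_Cosmic = 0.67 × 0.0347219 = 0.0232637
Marginal: 0.000438765 + 0.0232637 = 0.0237024
Responsibility of Source Acoustic: 0.000438765 / 0.0237024 ≈ 0.019

0.019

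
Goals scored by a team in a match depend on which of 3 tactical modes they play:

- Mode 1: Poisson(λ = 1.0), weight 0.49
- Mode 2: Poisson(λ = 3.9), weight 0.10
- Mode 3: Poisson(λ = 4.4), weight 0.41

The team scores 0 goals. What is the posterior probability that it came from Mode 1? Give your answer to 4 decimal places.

0.9623

P(component k | x) = π_k·f_k(x) / marginal(x), where marginal(x) = Σ_j π_j·f_j(x).
Component likelihoods at x = 0 goals:
  L_1 = e^(−1.0)·1.0^0/0! = 0.367879
  L_2 = e^(−3.9)·3.9^0/0! = 0.0202419
  L_3 = e^(−4.4)·4.4^0/0! = 0.0122773
Unnormalised posteriors:
  π_1·L_1 = 0.49 × 0.367879 = 0.180261
  π_2·L_2 = 0.10 × 0.0202419 = 0.00202419
  π_3·L_3 = 0.41 × 0.0122773 = 0.00503371
Normaliser: 0.180261 + 0.00202419 + 0.00503371 = 0.187319
Responsibility of Mode 1: 0.180261 / 0.187319 ≈ 0.9623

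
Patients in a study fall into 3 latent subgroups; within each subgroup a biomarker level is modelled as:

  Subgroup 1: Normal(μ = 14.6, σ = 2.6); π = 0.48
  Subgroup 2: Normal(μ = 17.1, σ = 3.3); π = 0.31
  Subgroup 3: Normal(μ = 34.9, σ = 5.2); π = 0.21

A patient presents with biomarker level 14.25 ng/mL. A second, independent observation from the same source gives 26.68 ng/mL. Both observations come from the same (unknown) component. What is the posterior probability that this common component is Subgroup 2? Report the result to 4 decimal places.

By Bayes' theorem, P(k | x) = w_k f_k(x) / Σ_j w_j f_j(x).
Since both observations come from the same component, the likelihood for component k is f_k(x₁)·f_k(x₂).
  p_1 = [0.152055] × [3.1509e-06] = 4.79111e-07
  p_2 = [0.0832593] × [0.00178801] = 0.000148868
  p_3 = [2.88723e-05] × [0.0219934] = 6.35e-07
Prior × likelihood for each component:
  w_1·p_1 = 0.48 × 4.79111e-07 = 2.29973e-07
  w_2·p_2 = 0.31 × 0.000148868 = 4.61492e-05
  w_3·p_3 = 0.21 × 6.35e-07 = 1.3335e-07
Evidence: 2.29973e-07 + 4.61492e-05 + 1.3335e-07 = 4.65125e-05
P(Subgroup 2 | x₁, x₂) = 4.61492e-05 / 4.65125e-05 ≈ 0.9922

0.9922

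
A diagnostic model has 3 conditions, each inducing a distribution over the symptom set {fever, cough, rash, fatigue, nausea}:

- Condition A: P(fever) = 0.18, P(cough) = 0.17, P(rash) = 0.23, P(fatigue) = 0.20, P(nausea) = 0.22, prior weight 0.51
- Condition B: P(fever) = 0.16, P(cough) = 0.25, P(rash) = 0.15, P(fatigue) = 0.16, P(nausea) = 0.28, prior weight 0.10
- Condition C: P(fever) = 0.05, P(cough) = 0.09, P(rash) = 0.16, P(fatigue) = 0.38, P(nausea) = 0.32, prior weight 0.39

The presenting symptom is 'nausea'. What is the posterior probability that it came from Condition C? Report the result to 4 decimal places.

Posterior ∝ prior × likelihood, so P(k | x) ∝ P(Z=k) f_k(x); normalise over all components.
Evaluate each component's likelihood at the observed value:
  p_A = 0.22
  p_B = 0.28
  p_C = 0.32
Unnormalised posteriors:
  P(Z=A)·p_A = 0.51 × 0.22 = 0.1122
  P(Z=B)·p_B = 0.10 × 0.28 = 0.028
  P(Z=C)·p_C = 0.39 × 0.32 = 0.1248
Sum: 0.1122 + 0.028 + 0.1248 = 0.265
P(Condition C | the observation) = 0.1248 / 0.265 ≈ 0.4709

0.4709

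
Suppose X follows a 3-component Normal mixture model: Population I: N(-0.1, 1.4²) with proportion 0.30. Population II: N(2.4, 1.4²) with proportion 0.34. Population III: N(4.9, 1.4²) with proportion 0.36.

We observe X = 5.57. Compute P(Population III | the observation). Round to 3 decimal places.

0.924

Posterior ∝ prior × likelihood, so P(k | x) ∝ P(Z=k) f_k(x); normalise over all components.
Evaluate each component's likelihood at the observed value:
  p_I = 7.81672e-05
  p_II = 0.0219518
  p_III = 0.254126
Prior × likelihood for each component:
  P(Z=I)·p_I = 0.30 × 7.81672e-05 = 2.34502e-05
  P(Z=II)·p_II = 0.34 × 0.0219518 = 0.00746362
  P(Z=III)·p_III = 0.36 × 0.254126 = 0.0914853
Marginal: 2.34502e-05 + 0.00746362 + 0.0914853 = 0.0989723
So the posterior for Population III is 0.0914853 / 0.0989723 ≈ 0.924.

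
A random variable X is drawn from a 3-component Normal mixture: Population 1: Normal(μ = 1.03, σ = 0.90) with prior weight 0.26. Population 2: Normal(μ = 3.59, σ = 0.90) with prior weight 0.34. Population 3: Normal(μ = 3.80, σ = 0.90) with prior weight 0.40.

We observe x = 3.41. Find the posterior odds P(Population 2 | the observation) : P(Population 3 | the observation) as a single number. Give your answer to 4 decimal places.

Posterior odds = (w_i f_i(x)) / (w_j f_j(x)); the normalising sum cancels.
Evaluate each component's likelihood at the observed value:
  L_1 = (1/(0.90·√(2π)))·exp(−(3.41−1.03)²/(2·0.90²)) = 0.443269·exp(-3.49654) = 0.0134319
  L_2 = (1/(0.90·√(2π)))·exp(−(3.41−3.59)²/(2·0.90²)) = 0.443269·exp(-0.02000) = 0.434492
  L_3 = (1/(0.90·√(2π)))·exp(−(3.41−3.80)²/(2·0.90²)) = 0.443269·exp(-0.09389) = 0.403545
Posterior odds = (w_2·L_2) / (w_3·L_3) = (0.34·0.434492) / (0.40·0.403545) = 0.147727 / 0.161418 ≈ 0.9152

0.9152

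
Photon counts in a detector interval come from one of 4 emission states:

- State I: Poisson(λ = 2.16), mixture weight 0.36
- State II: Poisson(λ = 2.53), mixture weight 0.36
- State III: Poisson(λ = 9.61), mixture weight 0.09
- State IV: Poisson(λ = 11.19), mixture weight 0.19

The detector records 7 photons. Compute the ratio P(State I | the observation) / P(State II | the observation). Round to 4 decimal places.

0.4787

The posterior odds equal the prior odds times the likelihood ratio: (π_i/π_j)·(f_i(x)/f_j(x)).
Poisson probabilities:
  f_I = e^(−2.16)·2.16^7/7! = 0.00501961
  f_II = e^(−2.53)·2.53^7/7! = 0.0104869
  f_III = e^(−9.61)·9.61^7/7! = 0.100708
  f_IV = e^(−11.19)·11.19^7/7! = 0.0602039
0.00180706 / 0.00377529 ≈ 0.4787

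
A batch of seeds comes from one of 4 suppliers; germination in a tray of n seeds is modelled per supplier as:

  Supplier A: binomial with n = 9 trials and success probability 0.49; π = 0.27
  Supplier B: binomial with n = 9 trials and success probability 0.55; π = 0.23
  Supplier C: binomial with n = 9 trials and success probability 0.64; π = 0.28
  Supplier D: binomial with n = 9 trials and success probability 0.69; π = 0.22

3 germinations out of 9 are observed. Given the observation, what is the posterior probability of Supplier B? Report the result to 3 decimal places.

Apply Bayes' rule: the posterior for each component is proportional to its prior times its likelihood at x.
Component likelihoods at x = 3 germinations out of 9:
  f_A = 0.173896
  f_B = 0.116049
  f_C = 0.047933
  f_D = 0.0244904
Weight by the priors:
  P(Z=A)·f_A = 0.27 × 0.173896 = 0.0469518
  P(Z=B)·f_B = 0.23 × 0.116049 = 0.0266913
  P(Z=C)·f_C = 0.28 × 0.047933 = 0.0134212
  P(Z=D)·f_D = 0.22 × 0.0244904 = 0.0053879
Marginal: 0.0469518 + 0.0266913 + 0.0134212 + 0.0053879 = 0.0924523
Responsibility of Supplier B: 0.0266913 / 0.0924523 ≈ 0.289

0.289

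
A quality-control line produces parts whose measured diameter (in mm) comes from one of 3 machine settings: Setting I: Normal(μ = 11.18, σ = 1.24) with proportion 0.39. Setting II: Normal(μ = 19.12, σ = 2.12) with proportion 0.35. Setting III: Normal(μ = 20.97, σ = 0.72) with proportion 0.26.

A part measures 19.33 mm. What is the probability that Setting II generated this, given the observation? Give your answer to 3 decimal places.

Apply Bayes' rule: the posterior for each component is proportional to its prior times its likelihood at x.
Evaluate each component's likelihood at the observed value:
  p_I = (1/(1.24·√(2π)))·exp(−(19.33−11.18)²/(2·1.24²)) = 0.321728·exp(-21.59941) = 1.33963e-10
  p_II = (1/(2.12·√(2π)))·exp(−(19.33−19.12)²/(2·2.12²)) = 0.188180·exp(-0.00491) = 0.187259
  p_III = (1/(0.72·√(2π)))·exp(−(19.33−20.97)²/(2·0.72²)) = 0.554087·exp(-2.59414) = 0.041396
Weight by the priors:
  π_I·p_I = 0.39 × 1.33963e-10 = 5.22455e-11
  π_II·p_II = 0.35 × 0.187259 = 0.0655408
  π_III·p_III = 0.26 × 0.041396 = 0.010763
Denominator: 5.22455e-11 + 0.0655408 + 0.010763 = 0.0763037
P(Setting II | x) = 0.0655408 / 0.0763037 ≈ 0.859

0.859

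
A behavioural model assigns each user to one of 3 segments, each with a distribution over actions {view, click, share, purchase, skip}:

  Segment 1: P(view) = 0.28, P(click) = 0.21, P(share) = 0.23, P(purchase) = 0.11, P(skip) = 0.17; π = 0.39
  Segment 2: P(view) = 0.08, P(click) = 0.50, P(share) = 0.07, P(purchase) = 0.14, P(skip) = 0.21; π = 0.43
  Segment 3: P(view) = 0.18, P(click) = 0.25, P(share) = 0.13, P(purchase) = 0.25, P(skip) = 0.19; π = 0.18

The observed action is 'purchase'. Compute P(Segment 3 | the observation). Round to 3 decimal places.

0.304

Apply Bayes' rule: the posterior for each component is proportional to its prior times its likelihood at x.
Component likelihoods at x = 'purchase':
  p_1 = P(purchase | comp) = 0.11
  p_2 = P(purchase | comp) = 0.14
  p_3 = P(purchase | comp) = 0.25
Prior × likelihood for each component:
  π_1·p_1 = 0.39 × 0.11 = 0.0429
  π_2·p_2 = 0.43 × 0.14 = 0.0602
  π_3·p_3 = 0.18 × 0.25 = 0.045
Normaliser: 0.0429 + 0.0602 + 0.045 = 0.1481
Responsibility of Segment 3: 0.045 / 0.1481 ≈ 0.304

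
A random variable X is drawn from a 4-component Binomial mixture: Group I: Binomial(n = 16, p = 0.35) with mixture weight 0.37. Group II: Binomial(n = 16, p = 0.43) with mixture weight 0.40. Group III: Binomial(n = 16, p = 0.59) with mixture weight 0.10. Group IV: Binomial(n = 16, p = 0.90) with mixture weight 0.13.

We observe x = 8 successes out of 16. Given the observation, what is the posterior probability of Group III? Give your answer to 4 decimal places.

0.1297

P(component k | x) = π_k·f_k(x) / marginal(x), where marginal(x) = Σ_j π_j·f_j(x).
Evaluate each component's likelihood at the observed value:
  f_I = C(16,8)·0.35^8·0.65^8 = 12870·0.000225188·0.0318645 = 0.0923485
  f_II = C(16,8)·0.43^8·0.57^8 = 12870·0.00116882·0.0111429 = 0.16762
  f_III = C(16,8)·0.59^8·0.41^8 = 12870·0.014683·0.000798493 = 0.150892
  f_IV = C(16,8)·0.90^8·0.10^8 = 12870·0.430467·1e-08 = 5.54011e-05
Multiply by the mixture weights:
  π_I·f_I = 0.37 × 0.0923485 = 0.0341689
  π_II·f_II = 0.40 × 0.16762 = 0.0670479
  π_III·f_III = 0.10 × 0.150892 = 0.0150892
  π_IV·f_IV = 0.13 × 5.54011e-05 = 7.20215e-06
Marginal: 0.0341689 + 0.0670479 + 0.0150892 + 7.20215e-06 = 0.116313
So the posterior for Group III is 0.0150892 / 0.116313 ≈ 0.1297.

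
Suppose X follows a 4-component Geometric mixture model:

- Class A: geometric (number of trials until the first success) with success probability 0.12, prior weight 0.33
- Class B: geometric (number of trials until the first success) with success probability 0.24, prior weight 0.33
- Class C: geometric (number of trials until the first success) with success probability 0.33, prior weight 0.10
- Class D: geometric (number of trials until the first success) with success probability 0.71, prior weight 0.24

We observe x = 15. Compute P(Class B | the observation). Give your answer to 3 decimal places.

0.201

Apply Bayes' rule: the posterior for each component is proportional to its prior times its likelihood at x.
Geometric probabilities:
  L_A = 0.0200419
  L_B = 0.00514756
  L_C = 0.00121216
  L_D = 2.11266e-08
Multiply by the mixture weights:
  P(Z=A)·L_A = 0.33 × 0.0200419 = 0.00661382
  P(Z=B)·L_B = 0.33 × 0.00514756 = 0.0016987
  P(Z=C)·L_C = 0.10 × 0.00121216 = 0.000121216
  P(Z=D)·L_D = 0.24 × 2.11266e-08 = 5.07039e-09
Denominator: 0.00661382 + 0.0016987 + 0.000121216 + 5.07039e-09 = 0.00843374
Responsibility of Class B: 0.0016987 / 0.00843374 ≈ 0.201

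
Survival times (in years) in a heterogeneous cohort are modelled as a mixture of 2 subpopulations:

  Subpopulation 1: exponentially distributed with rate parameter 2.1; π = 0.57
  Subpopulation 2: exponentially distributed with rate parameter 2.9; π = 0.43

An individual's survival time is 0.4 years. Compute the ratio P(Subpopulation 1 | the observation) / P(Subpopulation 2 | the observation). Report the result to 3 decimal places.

Since P(k|x) ∝ π_k f_k(x), the posterior odds are π_i f_i(x) / (π_j f_j(x)).
Exponential densities:
  L_1 = 2.1·e^(−2.1·0.4) = 2.1·e^(−0.8400) = 0.906592
  L_2 = 2.9·e^(−2.9·0.4) = 2.9·e^(−1.1600) = 0.90911
Odds = (0.57/0.43) × (0.906592/0.90911) = 1.32558 × 0.99723 ≈ 1.322

1.322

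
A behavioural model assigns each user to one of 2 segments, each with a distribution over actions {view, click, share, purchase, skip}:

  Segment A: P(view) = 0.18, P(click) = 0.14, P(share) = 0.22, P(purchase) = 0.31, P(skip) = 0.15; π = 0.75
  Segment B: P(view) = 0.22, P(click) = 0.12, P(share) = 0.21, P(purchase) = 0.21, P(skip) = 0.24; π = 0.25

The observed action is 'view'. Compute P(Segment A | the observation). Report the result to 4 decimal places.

By Bayes' theorem, P(k | x) = π_k f_k(x) / Σ_j π_j f_j(x).
Evaluate each component's likelihood at the observed value:
  f_A = P(view | comp) = 0.18
  f_B = P(view | comp) = 0.22
Weight by the priors:
  π_A·f_A = 0.75 × 0.18 = 0.135
  π_B·f_B = 0.25 × 0.22 = 0.055
Denominator: 0.135 + 0.055 = 0.19
Responsibility of Segment A: 0.135 / 0.19 ≈ 0.7105

0.7105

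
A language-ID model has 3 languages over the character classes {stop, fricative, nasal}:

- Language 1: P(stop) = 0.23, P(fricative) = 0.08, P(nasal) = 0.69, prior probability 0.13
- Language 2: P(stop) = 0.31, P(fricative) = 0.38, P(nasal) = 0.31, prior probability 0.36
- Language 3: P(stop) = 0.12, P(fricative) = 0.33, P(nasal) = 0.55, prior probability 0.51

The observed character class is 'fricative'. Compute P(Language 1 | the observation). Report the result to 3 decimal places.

Posterior ∝ prior × likelihood, so P(k | x) ∝ w_k f_k(x); normalise over all components.
Component likelihoods at x = 'fricative':
  p_1 = P(fricative | comp) = 0.08
  p_2 = P(fricative | comp) = 0.38
  p_3 = P(fricative | comp) = 0.33
Multiply by the mixture weights:
  w_1·p_1 = 0.13 × 0.08 = 0.0104
  w_2·p_2 = 0.36 × 0.38 = 0.1368
  w_3·p_3 = 0.51 × 0.33 = 0.1683
Denominator: 0.0104 + 0.1368 + 0.1683 = 0.3155
P(Language 1 | data) ≈ 0.033

0.033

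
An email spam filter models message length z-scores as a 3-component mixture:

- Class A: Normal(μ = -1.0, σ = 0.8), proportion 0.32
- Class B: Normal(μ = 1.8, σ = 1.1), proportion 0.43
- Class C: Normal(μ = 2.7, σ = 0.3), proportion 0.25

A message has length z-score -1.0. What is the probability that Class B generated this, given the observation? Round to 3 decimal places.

By Bayes' theorem, P(k | x) = w_k f_k(x) / Σ_j w_j f_j(x).
Normal densities:
  L_A = 0.498678
  L_B = 0.0142085
  L_C = 1.2396e-33
Multiply by the mixture weights:
  w_A·L_A = 0.32 × 0.498678 = 0.159577
  w_B·L_B = 0.43 × 0.0142085 = 0.00610964
  w_C·L_C = 0.25 × 1.2396e-33 = 3.09899e-34
Marginal: 0.159577 + 0.00610964 + 3.09899e-34 = 0.165687
Responsibility of Class B: 0.00610964 / 0.165687 ≈ 0.037

0.037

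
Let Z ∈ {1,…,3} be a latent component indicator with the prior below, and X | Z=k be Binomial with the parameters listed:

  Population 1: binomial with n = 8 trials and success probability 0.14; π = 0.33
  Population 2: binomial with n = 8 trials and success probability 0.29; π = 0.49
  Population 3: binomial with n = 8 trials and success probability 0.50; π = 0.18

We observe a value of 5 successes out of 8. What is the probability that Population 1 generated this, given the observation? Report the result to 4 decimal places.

The responsibility of component k is π_k f_k(x) divided by Σ_j π_j f_j(x).
Evaluate each component's likelihood at the observed value:
  f_1 = C(8,5)·0.14^5·0.86^3 = 56·5.37824e-05·0.636056 = 0.00191568
  f_2 = C(8,5)·0.29^5·0.71^3 = 56·0.00205111·0.357911 = 0.0411105
  f_3 = C(8,5)·0.50^5·0.50^3 = 56·0.03125·0.125 = 0.21875
Weight by the priors:
  π_1·f_1 = 0.33 × 0.00191568 = 0.000632175
  π_2·f_2 = 0.49 × 0.0411105 = 0.0201442
  π_3·f_3 = 0.18 × 0.21875 = 0.039375
Denominator: 0.000632175 + 0.0201442 + 0.039375 = 0.0601513
P(Population 1 | x) ≈ 0.0105

0.0105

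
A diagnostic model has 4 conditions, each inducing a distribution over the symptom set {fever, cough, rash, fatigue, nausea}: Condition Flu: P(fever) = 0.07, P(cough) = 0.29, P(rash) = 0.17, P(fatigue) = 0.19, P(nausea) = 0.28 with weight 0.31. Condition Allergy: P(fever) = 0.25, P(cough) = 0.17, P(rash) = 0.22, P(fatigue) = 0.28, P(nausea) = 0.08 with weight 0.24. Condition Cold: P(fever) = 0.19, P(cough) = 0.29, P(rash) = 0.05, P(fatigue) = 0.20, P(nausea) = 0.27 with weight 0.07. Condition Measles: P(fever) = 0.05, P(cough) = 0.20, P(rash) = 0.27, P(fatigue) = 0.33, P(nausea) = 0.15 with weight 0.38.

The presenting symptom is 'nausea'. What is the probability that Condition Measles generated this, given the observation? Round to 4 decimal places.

P(component k | x) = π_k·f_k(x) / marginal(x), where marginal(x) = Σ_j π_j·f_j(x).
Component likelihoods at x = 'nausea':
  f_Flu = P(nausea | comp) = 0.28
  f_Allergy = P(nausea | comp) = 0.08
  f_Cold = P(nausea | comp) = 0.27
  f_Measles = P(nausea | comp) = 0.15
Unnormalised posteriors:
  π_Flu·f_Flu = 0.31 × 0.28 = 0.0868
  π_Allergy·f_Allergy = 0.24 × 0.08 = 0.0192
  π_Cold·f_Cold = 0.07 × 0.27 = 0.0189
  π_Measles·f_Measles = 0.38 × 0.15 = 0.057
Denominator: 0.0868 + 0.0192 + 0.0189 + 0.057 = 0.1819
P(Condition Measles | x) = 0.057 / 0.1819 ≈ 0.3134

0.3134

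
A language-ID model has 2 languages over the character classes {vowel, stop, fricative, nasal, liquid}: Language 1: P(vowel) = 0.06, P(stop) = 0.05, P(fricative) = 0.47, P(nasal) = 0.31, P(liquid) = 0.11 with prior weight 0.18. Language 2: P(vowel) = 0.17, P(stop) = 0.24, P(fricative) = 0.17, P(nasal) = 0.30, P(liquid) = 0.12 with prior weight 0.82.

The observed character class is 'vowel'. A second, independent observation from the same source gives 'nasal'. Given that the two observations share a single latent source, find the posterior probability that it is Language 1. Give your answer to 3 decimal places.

Apply Bayes' rule: the posterior for each component is proportional to its prior times its likelihood at x.
Since both observations come from the same component, the likelihood for component k is f_k(x₁)·f_k(x₂).
  p_1 = [0.06] × [0.31] = 0.0186
  p_2 = [0.17] × [0.3] = 0.051
Prior × likelihood for each component:
  w_1·p_1 = 0.18 × 0.0186 = 0.003348
  w_2·p_2 = 0.82 × 0.051 = 0.04182
Sum: 0.003348 + 0.04182 = 0.045168
So the posterior for Language 1 is 0.003348 / 0.045168 ≈ 0.074.

0.074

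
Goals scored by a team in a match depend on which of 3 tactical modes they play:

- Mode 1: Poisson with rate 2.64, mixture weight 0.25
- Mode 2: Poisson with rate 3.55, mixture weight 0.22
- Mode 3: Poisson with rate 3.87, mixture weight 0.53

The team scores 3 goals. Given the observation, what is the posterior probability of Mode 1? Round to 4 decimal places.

0.2622

Posterior ∝ prior × likelihood, so P(k | x) ∝ P(Z=k) f_k(x); normalise over all components.
Evaluate each component's likelihood at the observed value:
  p_1 = e^(−2.64)·2.64^3/3! = 0.218838
  p_2 = e^(−3.55)·3.55^3/3! = 0.214185
  p_3 = e^(−3.87)·3.87^3/3! = 0.201494
Unnormalised posteriors:
  P(Z=1)·p_1 = 0.25 × 0.218838 = 0.0547095
  P(Z=2)·p_2 = 0.22 × 0.214185 = 0.0471206
  P(Z=3)·p_3 = 0.53 × 0.201494 = 0.106792
Sum: 0.0547095 + 0.0471206 + 0.106792 = 0.208622
So the posterior for Mode 1 is 0.0547095 / 0.208622 ≈ 0.2622.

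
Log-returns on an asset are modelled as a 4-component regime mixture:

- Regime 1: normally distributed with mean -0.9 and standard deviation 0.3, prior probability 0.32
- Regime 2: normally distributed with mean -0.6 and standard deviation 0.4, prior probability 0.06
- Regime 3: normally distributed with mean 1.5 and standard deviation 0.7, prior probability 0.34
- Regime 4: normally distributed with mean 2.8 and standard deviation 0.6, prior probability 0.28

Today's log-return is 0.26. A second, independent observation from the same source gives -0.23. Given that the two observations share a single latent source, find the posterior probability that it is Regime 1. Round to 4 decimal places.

By Bayes' theorem, P(k | x) = π_k f_k(x) / Σ_j π_j f_j(x).
Since both observations come from the same component, the likelihood for component k is f_k(x₁)·f_k(x₂).
  p_1 = [(1/(0.3·√(2π)))·exp(−(0.26−-0.9)²/(2·0.3²)) = 1.329808·exp(-7.47556) = 0.000753696] × [0.109826] = 8.27757e-05
  p_2 = [(1/(0.4·√(2π)))·exp(−(0.26−-0.6)²/(2·0.4²)) = 0.997356·exp(-2.31125) = 0.0988751] × [0.65021] = 0.0642896
  p_3 = [(1/(0.7·√(2π)))·exp(−(0.26−1.5)²/(2·0.7²)) = 0.569918·exp(-1.56898) = 0.11869] × [0.0268835] = 0.00319079
  p_4 = [(1/(0.6·√(2π)))·exp(−(0.26−2.8)²/(2·0.6²)) = 0.664904·exp(-8.96056) = 8.5357e-05] × [1.92735e-06] = 1.64513e-10
Weight by the priors:
  π_1·p_1 = 0.32 × 8.27757e-05 = 2.64882e-05
  π_2·p_2 = 0.06 × 0.0642896 = 0.00385737
  π_3·p_3 = 0.34 × 0.00319079 = 0.00108487
  π_4·p_4 = 0.28 × 1.64513e-10 = 4.60636e-11
Sum: 2.64882e-05 + 0.00385737 + 0.00108487 + 4.60636e-11 = 0.00496873
P(Regime 1 | x) = 2.64882e-05 / 0.00496873 ≈ 0.0053

0.0053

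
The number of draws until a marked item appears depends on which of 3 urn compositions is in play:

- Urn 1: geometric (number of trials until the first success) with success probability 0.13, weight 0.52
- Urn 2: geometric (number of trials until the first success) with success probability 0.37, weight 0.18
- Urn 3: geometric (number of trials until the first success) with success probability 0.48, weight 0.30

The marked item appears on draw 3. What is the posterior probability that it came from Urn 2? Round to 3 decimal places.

0.227

By Bayes' theorem, P(k | x) = π_k f_k(x) / Σ_j π_j f_j(x).
Component likelihoods at x = 3:
  f_1 = 0.098397
  f_2 = 0.146853
  f_3 = 0.129792
Unnormalised posteriors:
  π_1·f_1 = 0.52 × 0.098397 = 0.0511664
  π_2·f_2 = 0.18 × 0.146853 = 0.0264335
  π_3·f_3 = 0.30 × 0.129792 = 0.0389376
Evidence: 0.0511664 + 0.0264335 + 0.0389376 = 0.116538
So the posterior for Urn 2 is 0.0264335 / 0.116538 ≈ 0.227.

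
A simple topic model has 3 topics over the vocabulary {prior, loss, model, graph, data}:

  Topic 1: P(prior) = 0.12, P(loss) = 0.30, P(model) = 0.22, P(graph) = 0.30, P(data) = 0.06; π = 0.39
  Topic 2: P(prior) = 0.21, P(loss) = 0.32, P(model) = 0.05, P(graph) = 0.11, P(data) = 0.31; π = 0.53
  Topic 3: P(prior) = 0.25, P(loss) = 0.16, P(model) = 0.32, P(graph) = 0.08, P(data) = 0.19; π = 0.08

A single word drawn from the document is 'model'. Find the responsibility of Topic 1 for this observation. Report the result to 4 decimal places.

0.6222

Posterior ∝ prior × likelihood, so P(k | x) ∝ π_k f_k(x); normalise over all components.
Component likelihoods at x = 'model':
  L_1 = P(model | comp) = 0.22
  L_2 = P(model | comp) = 0.05
  L_3 = P(model | comp) = 0.32
Prior × likelihood for each component:
  π_1·L_1 = 0.39 × 0.22 = 0.0858
  π_2·L_2 = 0.53 × 0.05 = 0.0265
  π_3·L_3 = 0.08 × 0.32 = 0.0256
Denominator: 0.0858 + 0.0265 + 0.0256 = 0.1379
P(Topic 1 | data) = 0.0858 / 0.1379 ≈ 0.6222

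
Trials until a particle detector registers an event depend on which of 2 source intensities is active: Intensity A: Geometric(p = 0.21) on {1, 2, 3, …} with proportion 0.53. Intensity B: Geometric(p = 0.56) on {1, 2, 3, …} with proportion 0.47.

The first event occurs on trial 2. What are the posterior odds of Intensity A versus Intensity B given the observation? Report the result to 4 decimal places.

Since P(k|x) ∝ w_k f_k(x), the posterior odds are w_i f_i(x) / (w_j f_j(x)).
Component likelihoods at x = 2:
  p_A = 0.21·(1−0.21)^1 = 0.21·0.79 = 0.1659
  p_B = 0.56·(1−0.56)^1 = 0.56·0.44 = 0.2464
0.087927 / 0.115808 ≈ 0.7592

0.7592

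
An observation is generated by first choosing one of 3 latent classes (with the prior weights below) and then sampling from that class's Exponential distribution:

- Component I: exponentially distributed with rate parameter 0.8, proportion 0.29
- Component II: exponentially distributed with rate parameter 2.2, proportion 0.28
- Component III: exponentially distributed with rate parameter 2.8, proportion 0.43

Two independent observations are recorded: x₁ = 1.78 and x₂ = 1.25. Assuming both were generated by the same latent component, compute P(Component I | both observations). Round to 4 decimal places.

Posterior ∝ prior × likelihood, so P(k | x) ∝ π_k f_k(x); normalise over all components.
Since both observations come from the same component, the likelihood for component k is f_k(x₁)·f_k(x₂).
  p_I = [0.192599] × [0.294304] = 0.0566827
  p_II = [0.0438254] × [0.140641] = 0.00616366
  p_III = [0.0191705] × [0.0845527] = 0.00162092
Weight by the priors:
  π_I·p_I = 0.29 × 0.0566827 = 0.016438
  π_II·p_II = 0.28 × 0.00616366 = 0.00172582
  π_III·p_III = 0.43 × 0.00162092 = 0.000696996
Marginal: 0.016438 + 0.00172582 + 0.000696996 = 0.0188608
So the posterior for Component I is 0.016438 / 0.0188608 ≈ 0.8715.

0.8715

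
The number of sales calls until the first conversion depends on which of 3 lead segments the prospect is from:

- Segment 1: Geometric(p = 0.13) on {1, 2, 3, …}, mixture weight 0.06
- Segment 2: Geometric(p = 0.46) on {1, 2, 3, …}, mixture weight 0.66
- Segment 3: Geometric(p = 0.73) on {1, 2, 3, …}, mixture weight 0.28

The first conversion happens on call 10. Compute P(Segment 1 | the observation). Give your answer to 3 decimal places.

0.652

The responsibility of component k is P(Z=k) f_k(x) divided by Σ_j P(Z=j) f_j(x).
Component likelihoods at x = 10:
  f_1 = 0.13·(1−0.13)^9 = 0.13·0.285544 = 0.0371207
  f_2 = 0.46·(1−0.46)^9 = 0.46·0.00390431 = 0.00179598
  f_3 = 0.73·(1−0.73)^9 = 0.73·7.6256e-06 = 5.56669e-06
Weight by the priors:
  P(Z=1)·f_1 = 0.06 × 0.0371207 = 0.00222724
  P(Z=2)·f_2 = 0.66 × 0.00179598 = 0.00118535
  P(Z=3)·f_3 = 0.28 × 5.56669e-06 = 1.55867e-06
Evidence: 0.00222724 + 0.00118535 + 1.55867e-06 = 0.00341415
Responsibility of Segment 1: 0.00222724 / 0.00341415 ≈ 0.652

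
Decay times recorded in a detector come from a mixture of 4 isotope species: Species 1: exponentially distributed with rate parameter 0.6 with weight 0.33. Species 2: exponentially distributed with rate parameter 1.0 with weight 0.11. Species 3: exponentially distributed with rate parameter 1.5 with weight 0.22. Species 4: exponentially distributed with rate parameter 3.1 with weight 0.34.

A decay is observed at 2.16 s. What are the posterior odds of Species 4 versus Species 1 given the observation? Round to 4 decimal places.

The posterior odds equal the prior odds times the likelihood ratio: (π_i/π_j)·(f_i(x)/f_j(x)).
Component likelihoods at x = 2.16 s:
  L_1 = 0.164174
  L_2 = 0.115325
  L_3 = 0.0587458
  L_4 = 0.00383112
0.00130258 / 0.0541776 ≈ 0.0240

0.0240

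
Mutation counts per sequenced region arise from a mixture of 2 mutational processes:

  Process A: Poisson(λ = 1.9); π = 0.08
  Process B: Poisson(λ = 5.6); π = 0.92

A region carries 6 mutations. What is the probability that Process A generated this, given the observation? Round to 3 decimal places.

0.005

The responsibility of component k is P(Z=k) f_k(x) divided by Σ_j P(Z=j) f_j(x).
Evaluate each component's likelihood at the observed value:
  p_A = e^(−1.9)·1.9^6/6! = 0.00977304
  p_B = e^(−5.6)·5.6^6/6! = 0.158397
Multiply by the mixture weights:
  P(Z=A)·p_A = 0.08 × 0.00977304 = 0.000781843
  P(Z=B)·p_B = 0.92 × 0.158397 = 0.145725
Sum: 0.000781843 + 0.145725 = 0.146507
P(Process A | data) = 0.000781843 / 0.146507 ≈ 0.005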